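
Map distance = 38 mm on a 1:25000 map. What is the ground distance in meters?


ground = 38 mm * 25000 / 1000 = 950.0 m

950.0 m


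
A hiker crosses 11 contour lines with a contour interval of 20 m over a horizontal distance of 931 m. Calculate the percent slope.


elevation change = 11 * 20 = 220 m
slope = 220 / 931 * 100 = 23.6%

23.6%


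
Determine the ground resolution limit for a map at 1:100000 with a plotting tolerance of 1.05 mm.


ground = 1.05 mm * 100000 / 1000 = 105.0 m

105.0 m


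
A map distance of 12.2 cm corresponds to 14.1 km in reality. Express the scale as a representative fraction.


ground = 14.1 km = 1410000 cm; RF denominator = ground / map = 1410000 / 12.2 ≈ 115574; RF = 1:115574

1:115574


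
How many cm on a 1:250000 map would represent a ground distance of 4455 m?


map_cm = 4455 * 100 / 250000 = 1.782 cm ≈ 1.78 cm

1.78 cm


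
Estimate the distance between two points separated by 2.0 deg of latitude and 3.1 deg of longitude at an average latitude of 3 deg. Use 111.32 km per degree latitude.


dlat_km = 2.0 * 111.32 = 222.64
dlon_km = 3.1 * 111.32 * cos(3) ≈ 344.619
dist = sqrt(222.64^2 + 344.619^2) ≈ 410.3 km

410.3 km


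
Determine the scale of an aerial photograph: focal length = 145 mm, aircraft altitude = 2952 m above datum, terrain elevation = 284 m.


scale = f / (H - h) = 145 mm / 2668 m = 145 / 2668000 = 1:18400

1:18400


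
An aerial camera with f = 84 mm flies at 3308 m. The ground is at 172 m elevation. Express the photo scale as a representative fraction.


scale = f / (H - h) = 84 mm / 3136 m = 84 / 3136000 = 1:37333

1:37333


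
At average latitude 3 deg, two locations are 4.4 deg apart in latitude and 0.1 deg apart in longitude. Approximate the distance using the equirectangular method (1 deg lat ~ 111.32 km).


dlat_km = 4.4 * 111.32 = 489.808
dlon_km = 0.1 * 111.32 * cos(3) ≈ 11.117
dist = sqrt(489.808^2 + 11.117^2) ≈ 489.9 km

489.9 km


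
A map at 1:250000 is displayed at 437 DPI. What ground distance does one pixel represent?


pixel_cm = 2.54 / 437 ≈ 0.005812 cm
ground = pixel_cm * 250000 / 100 = 2.54 * 250000 / (437 * 100) = 635000 / 43700 ≈ 14.53 m

14.53 m


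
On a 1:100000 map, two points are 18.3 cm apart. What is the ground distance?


ground = 18.3 cm * 100000 / 100 = 18300.0 m = 18.3 km

18.3 km


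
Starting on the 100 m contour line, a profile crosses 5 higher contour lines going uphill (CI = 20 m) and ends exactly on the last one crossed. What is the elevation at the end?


elevation = 100 + 5 * 20 = 200 m

200 m


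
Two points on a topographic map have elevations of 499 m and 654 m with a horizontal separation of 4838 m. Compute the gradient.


gradient = (654 - 499) / 4838 = 155 / 4838 = 0.032

0.032


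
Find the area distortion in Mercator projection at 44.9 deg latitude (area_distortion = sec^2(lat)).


area_distortion = 1/cos^2(44.9) = 1.993

1.993


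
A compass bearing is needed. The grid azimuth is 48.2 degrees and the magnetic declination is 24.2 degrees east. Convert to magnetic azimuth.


magnetic azimuth = grid azimuth - declination (east +ve)
mag_az = 48.2 - 24.2 = 24.0 degrees

24.0 degrees


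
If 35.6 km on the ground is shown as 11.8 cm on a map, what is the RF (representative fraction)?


ground = 35.6 km = 3560000 cm; RF denominator = ground / map = 3560000 / 11.8 ≈ 301695; RF = 1:301695

1:301695


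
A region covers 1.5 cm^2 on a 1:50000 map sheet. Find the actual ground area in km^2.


ground_area = 1.5 * (50000/100)^2 = 375000.0 m^2 = 0.375 km^2

0.375 km^2


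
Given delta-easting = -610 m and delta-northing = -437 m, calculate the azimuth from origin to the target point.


az = atan2(-610, -437) = -125.6 deg
adjusted to 0-360: 234.4 degrees

234.4 degrees


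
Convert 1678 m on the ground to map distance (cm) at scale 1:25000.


map_cm = 1678 * 100 / 25000 = 6.712 cm ≈ 6.71 cm

6.71 cm


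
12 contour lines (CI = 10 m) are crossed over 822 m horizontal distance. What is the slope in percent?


elevation change = 12 * 10 = 120 m
slope = 120 / 822 * 100 = 14.6%

14.6%


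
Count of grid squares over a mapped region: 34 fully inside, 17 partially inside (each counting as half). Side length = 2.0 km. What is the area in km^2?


effective squares = 34 + 17 * 0.5 = 42.5
area = 42.5 * 4.0 = 170.0 km^2

170.0 km^2


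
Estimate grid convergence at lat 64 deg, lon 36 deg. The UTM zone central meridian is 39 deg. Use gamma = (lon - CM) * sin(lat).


gamma = (36 - 39) * sin(64) = -3 * 0.898794 = -2.696 degrees

-2.696 degrees


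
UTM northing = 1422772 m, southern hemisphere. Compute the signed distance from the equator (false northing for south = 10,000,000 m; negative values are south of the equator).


For southern: actual = 1422772 - 10000000 = -8577228 m

-8577228 m


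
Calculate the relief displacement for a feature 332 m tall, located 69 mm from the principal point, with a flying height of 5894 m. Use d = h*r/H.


d = h * r / H = 332 * 69 / 5894 = 3.89 mm

3.89 mm


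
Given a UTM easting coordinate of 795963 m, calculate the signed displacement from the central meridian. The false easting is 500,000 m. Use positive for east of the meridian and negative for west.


displacement = 795963 - 500000 = 295963 m

295963 m


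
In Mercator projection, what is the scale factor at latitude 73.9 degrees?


SF = 1 / cos(73.9) = 1 / 0.277315 = 3.606

3.606


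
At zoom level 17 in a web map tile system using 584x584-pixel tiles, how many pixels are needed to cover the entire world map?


tiles per axis = 2^17 = 131072
total tiles = 131072^2 = 17179869184
pixels per axis = 131072 * 584 = 76546048
total pixels = 76546048^2 = 5859297464418304

5859297464418304 pixels


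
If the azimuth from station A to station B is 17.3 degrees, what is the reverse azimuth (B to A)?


back azimuth = (17.3 + 180) mod 360 = 197.3 degrees

197.3 degrees


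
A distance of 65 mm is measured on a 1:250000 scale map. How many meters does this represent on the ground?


ground = 65 mm * 250000 / 1000 = 16250.0 m

16250.0 m


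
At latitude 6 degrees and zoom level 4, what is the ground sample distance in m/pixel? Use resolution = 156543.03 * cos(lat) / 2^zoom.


res = 156543.03 * cos(6) / 2^4 = 156543.03 * 0.9945219 / 16 = 9730.34 m/pixel

9730.34 m/pixel


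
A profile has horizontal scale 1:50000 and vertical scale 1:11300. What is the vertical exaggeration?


VE = horizontal_scale / vertical_scale = 50000 / 11300 ≈ 4.4

4.4x


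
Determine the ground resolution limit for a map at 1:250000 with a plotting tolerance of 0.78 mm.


ground = 0.78 mm * 250000 / 1000 = 195.0 m

195.0 m


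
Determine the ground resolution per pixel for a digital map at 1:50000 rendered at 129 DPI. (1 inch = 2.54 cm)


pixel_cm = 2.54 / 129 ≈ 0.01969 cm
ground = pixel_cm * 50000 / 100 = 2.54 * 50000 / (129 * 100) = 127000 / 12900 ≈ 9.84 m

9.84 m


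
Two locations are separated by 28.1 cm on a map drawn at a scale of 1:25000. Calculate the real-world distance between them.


ground = 28.1 cm * 25000 / 100 = 7025.0 m = 7.025 km

7.025 km


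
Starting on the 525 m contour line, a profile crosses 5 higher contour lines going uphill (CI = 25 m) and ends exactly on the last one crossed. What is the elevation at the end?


elevation = 525 + 5 * 25 = 650 m

650 m


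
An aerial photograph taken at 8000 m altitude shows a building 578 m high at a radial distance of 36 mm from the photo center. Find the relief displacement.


d = h * r / H = 578 * 36 / 8000 = 2.6 mm

2.6 mm


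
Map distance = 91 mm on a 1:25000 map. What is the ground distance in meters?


ground = 91 mm * 25000 / 1000 = 2275.0 m

2275.0 m


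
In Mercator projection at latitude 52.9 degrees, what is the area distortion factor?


area_distortion = 1/cos^2(52.9) = 2.748

2.748


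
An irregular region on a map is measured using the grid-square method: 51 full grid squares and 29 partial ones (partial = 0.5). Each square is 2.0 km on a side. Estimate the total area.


effective squares = 51 + 29 * 0.5 = 65.5
area = 65.5 * 4.0 = 262.0 km^2

262.0 km^2


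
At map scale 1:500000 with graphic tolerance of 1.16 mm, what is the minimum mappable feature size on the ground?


ground = 1.16 mm * 500000 / 1000 = 580.0 m

580.0 m


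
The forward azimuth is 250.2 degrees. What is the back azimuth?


back azimuth = (250.2 + 180) mod 360 = 70.2 degrees

70.2 degrees


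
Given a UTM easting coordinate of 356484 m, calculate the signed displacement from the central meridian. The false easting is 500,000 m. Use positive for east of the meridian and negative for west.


displacement = 356484 - 500000 = -143516 m

-143516 m


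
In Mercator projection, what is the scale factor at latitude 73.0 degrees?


SF = 1 / cos(73.0) = 1 / 0.292372 = 3.42

3.42


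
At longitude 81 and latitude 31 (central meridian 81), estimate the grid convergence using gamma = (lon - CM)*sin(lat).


gamma = (81 - 81) * sin(31) = 0 * 0.515038 = 0.0 degrees

0.0 degrees


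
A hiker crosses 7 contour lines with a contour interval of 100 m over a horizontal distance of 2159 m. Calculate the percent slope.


elevation change = 7 * 100 = 700 m
slope = 700 / 2159 * 100 = 32.4%

32.4%


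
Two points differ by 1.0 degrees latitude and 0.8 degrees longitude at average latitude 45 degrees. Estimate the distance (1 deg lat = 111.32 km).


dlat_km = 1.0 * 111.32 = 111.32
dlon_km = 0.8 * 111.32 * cos(45) ≈ 62.972
dist = sqrt(111.32^2 + 62.972^2) ≈ 127.9 km

127.9 km


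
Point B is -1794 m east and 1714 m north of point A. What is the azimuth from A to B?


az = atan2(-1794, 1714) = -46.3 deg
adjusted to 0-360: 313.7 degrees

313.7 degrees


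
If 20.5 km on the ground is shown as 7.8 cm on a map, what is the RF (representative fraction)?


ground = 20.5 km = 2050000 cm; RF denominator = ground / map = 2050000 / 7.8 ≈ 262821; RF = 1:262821

1:262821


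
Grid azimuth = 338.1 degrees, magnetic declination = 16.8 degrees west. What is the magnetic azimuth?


magnetic azimuth = grid azimuth - declination (east +ve)
mag_az = 338.1 - -16.8 = 354.9 degrees

354.9 degrees


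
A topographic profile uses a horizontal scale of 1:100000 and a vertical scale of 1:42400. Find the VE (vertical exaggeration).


VE = horizontal_scale / vertical_scale = 100000 / 42400 ≈ 2.4

2.4x


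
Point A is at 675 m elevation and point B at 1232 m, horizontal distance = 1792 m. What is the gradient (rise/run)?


gradient = (1232 - 675) / 1792 = 557 / 1792 = 0.3108

0.3108


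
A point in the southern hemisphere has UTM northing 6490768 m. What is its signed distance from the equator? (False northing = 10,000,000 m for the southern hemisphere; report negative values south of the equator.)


For southern: actual = 6490768 - 10000000 = -3509232 m

-3509232 m


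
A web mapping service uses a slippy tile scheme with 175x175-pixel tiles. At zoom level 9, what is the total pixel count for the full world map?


tiles per axis = 2^9 = 512
total tiles = 512^2 = 262144
pixels per axis = 512 * 175 = 89600
total pixels = 89600^2 = 8028160000

8028160000 pixels


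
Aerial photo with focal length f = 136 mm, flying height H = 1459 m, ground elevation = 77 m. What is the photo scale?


scale = f / (H - h) = 136 mm / 1382 m = 136 / 1382000 = 1:10162

1:10162


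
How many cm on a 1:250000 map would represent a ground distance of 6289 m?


map_cm = 6289 * 100 / 250000 = 2.5156 cm ≈ 2.52 cm

2.52 cm


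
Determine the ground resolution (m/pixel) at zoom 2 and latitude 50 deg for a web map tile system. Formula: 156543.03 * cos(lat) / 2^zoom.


res = 156543.03 * cos(50) / 2^2 = 156543.03 * 0.64278761 / 4 = 25155.98 m/pixel

25155.98 m/pixel


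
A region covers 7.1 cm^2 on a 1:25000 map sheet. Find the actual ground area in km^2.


ground_area = 7.1 * (25000/100)^2 = 443750.0 m^2 = 0.44375 km^2 ≈ 0.444 km^2

0.444 km^2


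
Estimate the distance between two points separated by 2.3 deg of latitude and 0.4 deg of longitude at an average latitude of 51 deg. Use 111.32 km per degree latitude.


dlat_km = 2.3 * 111.32 = 256.036
dlon_km = 0.4 * 111.32 * cos(51) ≈ 28.022
dist = sqrt(256.036^2 + 28.022^2) ≈ 257.6 km

257.6 km


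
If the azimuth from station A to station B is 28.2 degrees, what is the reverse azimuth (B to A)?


back azimuth = (28.2 + 180) mod 360 = 208.2 degrees

208.2 degrees


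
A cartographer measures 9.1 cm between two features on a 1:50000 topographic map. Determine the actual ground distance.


ground = 9.1 cm * 50000 / 100 = 4550.0 m = 4.55 km

4.55 km


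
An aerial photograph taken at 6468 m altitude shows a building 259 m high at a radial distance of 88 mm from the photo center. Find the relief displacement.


d = h * r / H = 259 * 88 / 6468 = 3.52 mm

3.52 mm


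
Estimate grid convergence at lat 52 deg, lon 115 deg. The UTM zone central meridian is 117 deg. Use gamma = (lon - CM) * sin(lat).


gamma = (115 - 117) * sin(52) = -2 * 0.788011 = -1.576 degrees

-1.576 degrees


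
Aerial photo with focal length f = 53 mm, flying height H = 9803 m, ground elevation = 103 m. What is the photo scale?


scale = f / (H - h) = 53 mm / 9700 m = 53 / 9700000 = 1:183019

1:183019


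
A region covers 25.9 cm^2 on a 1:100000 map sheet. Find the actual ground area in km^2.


ground_area = 25.9 * (100000/100)^2 = 25900000.0 m^2 = 25.9 km^2

25.9 km^2


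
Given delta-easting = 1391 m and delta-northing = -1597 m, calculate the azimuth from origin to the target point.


az = atan2(1391, -1597) = 138.9 deg
adjusted to 0-360: 138.9 degrees

138.9 degrees


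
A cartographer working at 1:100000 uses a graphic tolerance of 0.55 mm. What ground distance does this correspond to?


ground = 0.55 mm * 100000 / 1000 = 55.0 m

55.0 m


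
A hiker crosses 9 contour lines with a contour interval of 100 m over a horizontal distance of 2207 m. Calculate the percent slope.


elevation change = 9 * 100 = 900 m
slope = 900 / 2207 * 100 = 40.8%

40.8%


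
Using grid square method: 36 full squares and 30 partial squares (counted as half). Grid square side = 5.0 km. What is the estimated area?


effective squares = 36 + 30 * 0.5 = 51.0
area = 51.0 * 25.0 = 1275.0 km^2

1275.0 km^2


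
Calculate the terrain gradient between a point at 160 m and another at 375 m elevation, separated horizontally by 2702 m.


gradient = (375 - 160) / 2702 = 215 / 2702 = 0.0796

0.0796


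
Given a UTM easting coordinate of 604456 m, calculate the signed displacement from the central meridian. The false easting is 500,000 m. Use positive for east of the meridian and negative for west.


displacement = 604456 - 500000 = 104456 m

104456 m


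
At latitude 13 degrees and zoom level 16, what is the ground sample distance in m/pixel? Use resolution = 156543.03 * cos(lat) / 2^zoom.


res = 156543.03 * cos(13) / 2^16 = 156543.03 * 0.97437006 / 65536 = 2.33 m/pixel

2.33 m/pixel


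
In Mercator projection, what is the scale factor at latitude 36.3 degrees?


SF = 1 / cos(36.3) = 1 / 0.805928 = 1.241

1.241


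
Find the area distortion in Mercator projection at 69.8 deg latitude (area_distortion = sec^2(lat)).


area_distortion = 1/cos^2(69.8) = 8.387

8.387


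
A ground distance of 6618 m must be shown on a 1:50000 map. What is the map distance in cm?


map_cm = 6618 * 100 / 50000 = 13.236 cm ≈ 13.24 cm

13.24 cm


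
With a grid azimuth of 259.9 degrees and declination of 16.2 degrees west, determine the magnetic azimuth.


magnetic azimuth = grid azimuth - declination (east +ve)
mag_az = 259.9 - -16.2 = 276.1 degrees

276.1 degrees


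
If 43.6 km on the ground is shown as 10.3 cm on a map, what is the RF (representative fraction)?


ground = 43.6 km = 4360000 cm; RF denominator = ground / map = 4360000 / 10.3 ≈ 423301; RF = 1:423301

1:423301


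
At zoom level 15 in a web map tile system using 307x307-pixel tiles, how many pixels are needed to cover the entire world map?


tiles per axis = 2^15 = 32768
total tiles = 32768^2 = 1073741824
pixels per axis = 32768 * 307 = 10059776
total pixels = 10059776^2 = 101199093170176

101199093170176 pixels


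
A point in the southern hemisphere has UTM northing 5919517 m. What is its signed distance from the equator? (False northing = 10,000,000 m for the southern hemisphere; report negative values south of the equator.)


For southern: actual = 5919517 - 10000000 = -4080483 m

-4080483 m


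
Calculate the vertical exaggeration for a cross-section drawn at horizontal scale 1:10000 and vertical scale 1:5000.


VE = horizontal_scale / vertical_scale = 10000 / 5000 = 2.0

2.0x


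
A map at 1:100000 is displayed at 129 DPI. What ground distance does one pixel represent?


pixel_cm = 2.54 / 129 ≈ 0.01969 cm
ground = pixel_cm * 100000 / 100 = 2.54 * 100000 / (129 * 100) = 254000 / 12900 ≈ 19.69 m

19.69 m


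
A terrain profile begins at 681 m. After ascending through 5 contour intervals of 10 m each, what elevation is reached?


elevation = 681 + 5 * 10 = 731 m

731 m


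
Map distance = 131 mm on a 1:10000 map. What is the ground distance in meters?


ground = 131 mm * 10000 / 1000 = 1310.0 m

1310.0 m


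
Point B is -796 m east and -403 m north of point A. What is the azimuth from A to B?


az = atan2(-796, -403) = -116.9 deg
adjusted to 0-360: 243.1 degrees

243.1 degrees


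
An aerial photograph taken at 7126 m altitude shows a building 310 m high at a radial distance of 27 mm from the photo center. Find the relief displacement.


d = h * r / H = 310 * 27 / 7126 = 1.17 mm

1.17 mm


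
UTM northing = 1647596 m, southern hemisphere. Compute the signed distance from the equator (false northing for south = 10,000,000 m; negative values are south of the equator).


For southern: actual = 1647596 - 10000000 = -8352404 m

-8352404 m


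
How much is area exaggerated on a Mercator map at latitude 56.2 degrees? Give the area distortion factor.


area_distortion = 1/cos^2(56.2) = 3.231

3.231


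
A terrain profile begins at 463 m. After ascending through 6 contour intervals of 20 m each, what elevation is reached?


elevation = 463 + 6 * 20 = 583 m

583 m


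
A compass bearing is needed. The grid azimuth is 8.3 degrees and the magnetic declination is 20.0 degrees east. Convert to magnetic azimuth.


magnetic azimuth = grid azimuth - declination (east +ve)
mag_az = 8.3 - 20.0 = 348.3 degrees

348.3 degrees


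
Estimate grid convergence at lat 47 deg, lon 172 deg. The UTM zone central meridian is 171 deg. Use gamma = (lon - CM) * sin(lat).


gamma = (172 - 171) * sin(47) = 1 * 0.731354 = 0.731 degrees

0.731 degrees


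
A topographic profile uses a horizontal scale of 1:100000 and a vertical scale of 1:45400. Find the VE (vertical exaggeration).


VE = horizontal_scale / vertical_scale = 100000 / 45400 ≈ 2.2

2.2x


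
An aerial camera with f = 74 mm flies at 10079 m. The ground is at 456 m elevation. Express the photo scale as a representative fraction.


scale = f / (H - h) = 74 mm / 9623 m = 74 / 9623000 = 1:130041

1:130041


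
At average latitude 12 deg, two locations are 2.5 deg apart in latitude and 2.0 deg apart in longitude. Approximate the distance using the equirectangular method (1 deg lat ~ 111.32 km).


dlat_km = 2.5 * 111.32 = 278.3
dlon_km = 2.0 * 111.32 * cos(12) ≈ 217.775
dist = sqrt(278.3^2 + 217.775^2) ≈ 353.4 km

353.4 km


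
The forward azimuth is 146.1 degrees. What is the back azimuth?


back azimuth = (146.1 + 180) mod 360 = 326.1 degrees

326.1 degrees


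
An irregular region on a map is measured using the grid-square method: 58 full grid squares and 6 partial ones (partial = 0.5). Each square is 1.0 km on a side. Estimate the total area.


effective squares = 58 + 6 * 0.5 = 61.0
area = 61.0 * 1.0 = 61.0 km^2

61.0 km^2


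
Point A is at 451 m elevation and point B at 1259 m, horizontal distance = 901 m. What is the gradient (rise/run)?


gradient = (1259 - 451) / 901 = 808 / 901 = 0.8968

0.8968


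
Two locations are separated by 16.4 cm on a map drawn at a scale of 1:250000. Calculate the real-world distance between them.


ground = 16.4 cm * 250000 / 100 = 41000.0 m = 41.0 km

41.0 km


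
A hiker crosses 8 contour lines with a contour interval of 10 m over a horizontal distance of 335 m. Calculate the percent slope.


elevation change = 8 * 10 = 80 m
slope = 80 / 335 * 100 = 23.9%

23.9%


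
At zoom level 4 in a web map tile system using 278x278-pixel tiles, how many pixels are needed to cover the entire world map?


tiles per axis = 2^4 = 16
total tiles = 16^2 = 256
pixels per axis = 16 * 278 = 4448
total pixels = 4448^2 = 19784704

19784704 pixels


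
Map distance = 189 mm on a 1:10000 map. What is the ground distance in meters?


ground = 189 mm * 10000 / 1000 = 1890.0 m

1890.0 m


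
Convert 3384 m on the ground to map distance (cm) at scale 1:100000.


map_cm = 3384 * 100 / 100000 = 3.384 cm ≈ 3.38 cm

3.38 cm


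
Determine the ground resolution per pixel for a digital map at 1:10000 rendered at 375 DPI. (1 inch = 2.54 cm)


pixel_cm = 2.54 / 375 ≈ 0.006773 cm
ground = pixel_cm * 10000 / 100 = 2.54 * 10000 / (375 * 100) = 25400 / 37500 ≈ 0.68 m

0.68 m


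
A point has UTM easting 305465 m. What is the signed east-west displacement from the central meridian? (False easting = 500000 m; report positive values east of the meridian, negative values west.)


displacement = 305465 - 500000 = -194535 m

-194535 m


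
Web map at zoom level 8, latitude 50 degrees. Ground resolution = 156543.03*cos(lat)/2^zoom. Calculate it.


res = 156543.03 * cos(50) / 2^8 = 156543.03 * 0.64278761 / 256 = 393.06 m/pixel

393.06 m/pixel


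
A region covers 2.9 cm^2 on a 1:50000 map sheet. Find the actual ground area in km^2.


ground_area = 2.9 * (50000/100)^2 = 725000.0 m^2 = 0.725 km^2

0.725 km^2


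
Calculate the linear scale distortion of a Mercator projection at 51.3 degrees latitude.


SF = 1 / cos(51.3) = 1 / 0.625243 = 1.599

1.599


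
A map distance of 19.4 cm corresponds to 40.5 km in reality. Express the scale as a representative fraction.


ground = 40.5 km = 4050000 cm; RF denominator = ground / map = 4050000 / 19.4 ≈ 208763; RF = 1:208763

1:208763


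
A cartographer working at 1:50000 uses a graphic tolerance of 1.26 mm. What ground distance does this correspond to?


ground = 1.26 mm * 50000 / 1000 = 63.0 m

63.0 m


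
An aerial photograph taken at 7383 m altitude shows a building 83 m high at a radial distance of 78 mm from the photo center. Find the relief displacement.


d = h * r / H = 83 * 78 / 7383 = 0.88 mm

0.88 mm


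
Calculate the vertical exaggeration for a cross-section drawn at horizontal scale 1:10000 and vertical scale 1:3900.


VE = horizontal_scale / vertical_scale = 10000 / 3900 ≈ 2.6

2.6x


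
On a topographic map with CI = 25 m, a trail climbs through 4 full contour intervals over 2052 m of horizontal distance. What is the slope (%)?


elevation change = 4 * 25 = 100 m
slope = 100 / 2052 * 100 = 4.9%

4.9%


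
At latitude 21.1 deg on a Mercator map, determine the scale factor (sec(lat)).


SF = 1 / cos(21.1) = 1 / 0.932954 = 1.072

1.072


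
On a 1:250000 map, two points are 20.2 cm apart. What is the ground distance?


ground = 20.2 cm * 250000 / 100 = 50500.0 m = 50.5 km

50.5 km


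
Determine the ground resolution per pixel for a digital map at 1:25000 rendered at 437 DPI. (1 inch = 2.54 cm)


pixel_cm = 2.54 / 437 ≈ 0.005812 cm
ground = pixel_cm * 25000 / 100 = 2.54 * 25000 / (437 * 100) = 63500 / 43700 ≈ 1.45 m

1.45 m


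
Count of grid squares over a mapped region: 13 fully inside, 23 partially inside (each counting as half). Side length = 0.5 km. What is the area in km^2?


effective squares = 13 + 23 * 0.5 = 24.5
area = 24.5 * 0.25 = 6.125 km^2

6.125 km^2


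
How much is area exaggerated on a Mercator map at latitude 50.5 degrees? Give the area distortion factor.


area_distortion = 1/cos^2(50.5) = 2.472

2.472


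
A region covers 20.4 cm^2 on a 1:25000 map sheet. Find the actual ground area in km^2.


ground_area = 20.4 * (25000/100)^2 = 1275000.0 m^2 = 1.275 km^2

1.275 km^2


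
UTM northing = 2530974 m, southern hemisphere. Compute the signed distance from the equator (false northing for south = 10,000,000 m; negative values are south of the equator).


For southern: actual = 2530974 - 10000000 = -7469026 m

-7469026 m


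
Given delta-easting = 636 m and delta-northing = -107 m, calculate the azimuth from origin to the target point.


az = atan2(636, -107) = 99.5 deg
adjusted to 0-360: 99.5 degrees

99.5 degrees


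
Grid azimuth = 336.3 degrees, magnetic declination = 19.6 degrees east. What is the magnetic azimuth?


magnetic azimuth = grid azimuth - declination (east +ve)
mag_az = 336.3 - 19.6 = 316.7 degrees

316.7 degrees


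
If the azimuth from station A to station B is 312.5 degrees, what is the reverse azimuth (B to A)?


back azimuth = (312.5 + 180) mod 360 = 132.5 degrees

132.5 degrees


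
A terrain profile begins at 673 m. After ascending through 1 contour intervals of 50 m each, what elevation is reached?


elevation = 673 + 1 * 50 = 723 m

723 m


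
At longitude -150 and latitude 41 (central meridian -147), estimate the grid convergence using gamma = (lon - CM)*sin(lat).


gamma = (-150 - -147) * sin(41) = -3 * 0.656059 = -1.968 degrees

-1.968 degrees


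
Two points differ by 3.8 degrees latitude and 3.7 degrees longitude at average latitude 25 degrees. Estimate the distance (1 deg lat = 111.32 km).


dlat_km = 3.8 * 111.32 = 423.016
dlon_km = 3.7 * 111.32 * cos(25) ≈ 373.294
dist = sqrt(423.016^2 + 373.294^2) ≈ 564.2 km

564.2 km


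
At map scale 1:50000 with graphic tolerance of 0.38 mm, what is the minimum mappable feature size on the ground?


ground = 0.38 mm * 50000 / 1000 = 19.0 m

19.0 m


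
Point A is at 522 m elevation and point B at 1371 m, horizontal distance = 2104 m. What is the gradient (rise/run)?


gradient = (1371 - 522) / 2104 = 849 / 2104 = 0.4035

0.4035


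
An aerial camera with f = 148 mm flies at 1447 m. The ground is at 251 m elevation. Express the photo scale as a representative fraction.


scale = f / (H - h) = 148 mm / 1196 m = 148 / 1196000 = 1:8081

1:8081


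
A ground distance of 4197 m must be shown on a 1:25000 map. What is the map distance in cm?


map_cm = 4197 * 100 / 25000 = 16.788 cm ≈ 16.79 cm

16.79 cm


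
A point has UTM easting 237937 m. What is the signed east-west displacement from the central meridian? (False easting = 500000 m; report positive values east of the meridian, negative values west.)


displacement = 237937 - 500000 = -262063 m

-262063 m


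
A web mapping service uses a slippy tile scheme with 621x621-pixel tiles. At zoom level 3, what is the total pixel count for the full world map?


tiles per axis = 2^3 = 8
total tiles = 8^2 = 64
pixels per axis = 8 * 621 = 4968
total pixels = 4968^2 = 24681024

24681024 pixels


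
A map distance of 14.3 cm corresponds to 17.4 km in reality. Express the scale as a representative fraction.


ground = 17.4 km = 1740000 cm; RF denominator = ground / map = 1740000 / 14.3 ≈ 121678; RF = 1:121678

1:121678


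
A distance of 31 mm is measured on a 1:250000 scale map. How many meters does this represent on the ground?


ground = 31 mm * 250000 / 1000 = 7750.0 m

7750.0 m


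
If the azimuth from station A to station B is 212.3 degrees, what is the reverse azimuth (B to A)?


back azimuth = (212.3 + 180) mod 360 = 32.3 degrees

32.3 degrees


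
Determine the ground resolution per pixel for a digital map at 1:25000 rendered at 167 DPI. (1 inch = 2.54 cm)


pixel_cm = 2.54 / 167 ≈ 0.01521 cm
ground = pixel_cm * 25000 / 100 = 2.54 * 25000 / (167 * 100) = 63500 / 16700 ≈ 3.8 m

3.8 m


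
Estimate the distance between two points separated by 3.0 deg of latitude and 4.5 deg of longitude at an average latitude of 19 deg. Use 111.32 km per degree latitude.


dlat_km = 3.0 * 111.32 = 333.96
dlon_km = 4.5 * 111.32 * cos(19) ≈ 473.648
dist = sqrt(333.96^2 + 473.648^2) ≈ 579.5 km

579.5 km


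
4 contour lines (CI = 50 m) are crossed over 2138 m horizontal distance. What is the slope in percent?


elevation change = 4 * 50 = 200 m
slope = 200 / 2138 * 100 = 9.4%

9.4%


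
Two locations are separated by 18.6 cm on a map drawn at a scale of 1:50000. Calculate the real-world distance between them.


ground = 18.6 cm * 50000 / 100 = 9300.0 m = 9.3 km

9.3 km


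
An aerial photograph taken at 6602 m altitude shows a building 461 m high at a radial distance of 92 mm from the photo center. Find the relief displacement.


d = h * r / H = 461 * 92 / 6602 = 6.42 mm

6.42 mm


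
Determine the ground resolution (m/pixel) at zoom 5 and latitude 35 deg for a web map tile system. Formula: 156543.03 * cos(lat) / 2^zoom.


res = 156543.03 * cos(35) / 2^5 = 156543.03 * 0.81915204 / 32 = 4007.27 m/pixel

4007.27 m/pixel


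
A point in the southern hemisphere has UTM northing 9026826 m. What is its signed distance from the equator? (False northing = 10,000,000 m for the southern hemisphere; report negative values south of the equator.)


For southern: actual = 9026826 - 10000000 = -973174 m

-973174 m


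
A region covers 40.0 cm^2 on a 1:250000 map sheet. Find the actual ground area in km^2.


ground_area = 40.0 * (250000/100)^2 = 250000000.0 m^2 = 250.0 km^2

250.0 km^2


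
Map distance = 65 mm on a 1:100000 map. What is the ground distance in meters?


ground = 65 mm * 100000 / 1000 = 6500.0 m

6500.0 m


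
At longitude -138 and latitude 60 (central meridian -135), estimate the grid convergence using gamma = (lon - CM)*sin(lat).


gamma = (-138 - -135) * sin(60) = -3 * 0.866025 = -2.598 degrees

-2.598 degrees


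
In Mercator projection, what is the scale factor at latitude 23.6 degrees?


SF = 1 / cos(23.6) = 1 / 0.916363 = 1.091

1.091


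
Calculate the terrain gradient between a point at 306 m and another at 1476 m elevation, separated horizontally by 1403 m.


gradient = (1476 - 306) / 1403 = 1170 / 1403 = 0.8339

0.8339


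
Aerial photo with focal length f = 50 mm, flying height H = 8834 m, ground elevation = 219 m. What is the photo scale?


scale = f / (H - h) = 50 mm / 8615 m = 50 / 8615000 = 1:172300

1:172300


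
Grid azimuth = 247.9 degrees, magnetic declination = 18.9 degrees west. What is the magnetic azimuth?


magnetic azimuth = grid azimuth - declination (east +ve)
mag_az = 247.9 - -18.9 = 266.8 degrees

266.8 degrees


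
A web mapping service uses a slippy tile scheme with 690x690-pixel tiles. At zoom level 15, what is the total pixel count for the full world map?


tiles per axis = 2^15 = 32768
total tiles = 32768^2 = 1073741824
pixels per axis = 32768 * 690 = 22609920
total pixels = 22609920^2 = 511208482406400

511208482406400 pixels


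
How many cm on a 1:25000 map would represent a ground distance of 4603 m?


map_cm = 4603 * 100 / 25000 = 18.412 cm ≈ 18.41 cm

18.41 cm


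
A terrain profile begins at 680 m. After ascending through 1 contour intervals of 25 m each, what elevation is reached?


elevation = 680 + 1 * 25 = 705 m

705 m


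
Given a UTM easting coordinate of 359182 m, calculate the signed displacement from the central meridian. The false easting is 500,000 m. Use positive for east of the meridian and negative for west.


displacement = 359182 - 500000 = -140818 m

-140818 m


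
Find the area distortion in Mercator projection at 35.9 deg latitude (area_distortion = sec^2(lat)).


area_distortion = 1/cos^2(35.9) = 1.524

1.524


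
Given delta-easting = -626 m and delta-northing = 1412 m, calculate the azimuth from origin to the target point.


az = atan2(-626, 1412) = -23.9 deg
adjusted to 0-360: 336.1 degrees

336.1 degrees


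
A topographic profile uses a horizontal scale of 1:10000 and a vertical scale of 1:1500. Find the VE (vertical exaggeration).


VE = horizontal_scale / vertical_scale = 10000 / 1500 ≈ 6.7

6.7x


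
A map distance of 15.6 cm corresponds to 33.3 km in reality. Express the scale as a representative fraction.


ground = 33.3 km = 3330000 cm; RF denominator = ground / map = 3330000 / 15.6 ≈ 213462; RF = 1:213462

1:213462


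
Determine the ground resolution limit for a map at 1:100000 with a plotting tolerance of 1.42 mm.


ground = 1.42 mm * 100000 / 1000 = 142.0 m

142.0 m


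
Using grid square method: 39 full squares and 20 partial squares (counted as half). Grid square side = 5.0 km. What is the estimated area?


effective squares = 39 + 20 * 0.5 = 49.0
area = 49.0 * 25.0 = 1225.0 km^2

1225.0 km^2


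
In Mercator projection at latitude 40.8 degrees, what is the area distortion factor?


area_distortion = 1/cos^2(40.8) = 1.745

1.745


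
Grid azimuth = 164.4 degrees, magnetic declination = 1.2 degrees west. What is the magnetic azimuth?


magnetic azimuth = grid azimuth - declination (east +ve)
mag_az = 164.4 - -1.2 = 165.6 degrees

165.6 degrees


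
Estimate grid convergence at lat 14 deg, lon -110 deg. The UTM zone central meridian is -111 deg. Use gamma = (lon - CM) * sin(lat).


gamma = (-110 - -111) * sin(14) = 1 * 0.241922 = 0.242 degrees

0.242 degrees


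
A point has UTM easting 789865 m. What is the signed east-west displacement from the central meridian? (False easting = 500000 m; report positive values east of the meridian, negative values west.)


displacement = 789865 - 500000 = 289865 m

289865 m


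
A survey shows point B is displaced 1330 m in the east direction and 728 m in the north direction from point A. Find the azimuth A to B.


az = atan2(1330, 728) = 61.3 deg
adjusted to 0-360: 61.3 degrees

61.3 degrees


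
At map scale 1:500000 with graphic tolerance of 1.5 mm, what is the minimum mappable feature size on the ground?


ground = 1.5 mm * 500000 / 1000 = 750.0 m

750.0 m


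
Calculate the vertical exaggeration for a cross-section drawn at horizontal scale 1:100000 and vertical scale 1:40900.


VE = horizontal_scale / vertical_scale = 100000 / 40900 ≈ 2.4

2.4x


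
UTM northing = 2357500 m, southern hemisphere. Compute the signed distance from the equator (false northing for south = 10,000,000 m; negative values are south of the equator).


For southern: actual = 2357500 - 10000000 = -7642500 m

-7642500 m


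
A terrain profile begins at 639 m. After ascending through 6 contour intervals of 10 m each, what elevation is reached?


elevation = 639 + 6 * 10 = 699 m

699 m


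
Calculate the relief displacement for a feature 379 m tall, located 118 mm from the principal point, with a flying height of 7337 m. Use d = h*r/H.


d = h * r / H = 379 * 118 / 7337 = 6.1 mm

6.1 mm


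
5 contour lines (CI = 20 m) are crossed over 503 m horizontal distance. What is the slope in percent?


elevation change = 5 * 20 = 100 m
slope = 100 / 503 * 100 = 19.9%

19.9%


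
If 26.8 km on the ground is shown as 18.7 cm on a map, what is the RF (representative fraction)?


ground = 26.8 km = 2680000 cm; RF denominator = ground / map = 2680000 / 18.7 ≈ 143316; RF = 1:143316

1:143316


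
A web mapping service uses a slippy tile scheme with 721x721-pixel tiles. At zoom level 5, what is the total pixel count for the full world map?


tiles per axis = 2^5 = 32
total tiles = 32^2 = 1024
pixels per axis = 32 * 721 = 23072
total pixels = 23072^2 = 532317184

532317184 pixels


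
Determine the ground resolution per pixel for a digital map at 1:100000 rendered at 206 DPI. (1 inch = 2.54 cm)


pixel_cm = 2.54 / 206 ≈ 0.01233 cm
ground = pixel_cm * 100000 / 100 = 2.54 * 100000 / (206 * 100) = 254000 / 20600 ≈ 12.33 m

12.33 m


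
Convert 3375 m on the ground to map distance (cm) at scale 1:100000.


map_cm = 3375 * 100 / 100000 = 3.375 cm ≈ 3.38 cm

3.38 cm


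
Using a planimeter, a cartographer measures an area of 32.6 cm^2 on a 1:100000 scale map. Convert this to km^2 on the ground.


ground_area = 32.6 * (100000/100)^2 = 32600000.0 m^2 = 32.6 km^2

32.6 km^2


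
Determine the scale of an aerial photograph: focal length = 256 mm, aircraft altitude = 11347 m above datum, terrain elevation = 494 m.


scale = f / (H - h) = 256 mm / 10853 m = 256 / 10853000 = 1:42395

1:42395


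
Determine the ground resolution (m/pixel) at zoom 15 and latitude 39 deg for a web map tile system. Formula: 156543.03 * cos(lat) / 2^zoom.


res = 156543.03 * cos(39) / 2^15 = 156543.03 * 0.77714596 / 32768 = 3.71 m/pixel

3.71 m/pixel


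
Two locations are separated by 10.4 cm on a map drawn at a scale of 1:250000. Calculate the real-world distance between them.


ground = 10.4 cm * 250000 / 100 = 26000.0 m = 26.0 km

26.0 km


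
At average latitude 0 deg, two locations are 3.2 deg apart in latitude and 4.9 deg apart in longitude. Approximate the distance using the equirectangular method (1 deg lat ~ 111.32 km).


dlat_km = 3.2 * 111.32 = 356.224
dlon_km = 4.9 * 111.32 * cos(0) ≈ 545.468
dist = sqrt(356.224^2 + 545.468^2) ≈ 651.5 km

651.5 km


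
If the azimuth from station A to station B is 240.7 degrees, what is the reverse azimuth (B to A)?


back azimuth = (240.7 + 180) mod 360 = 60.7 degrees

60.7 degrees


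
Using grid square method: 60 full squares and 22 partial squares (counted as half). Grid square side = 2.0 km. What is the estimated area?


effective squares = 60 + 22 * 0.5 = 71.0
area = 71.0 * 4.0 = 284.0 km^2

284.0 km^2


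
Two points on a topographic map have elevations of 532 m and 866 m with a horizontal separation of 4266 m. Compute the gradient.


gradient = (866 - 532) / 4266 = 334 / 4266 = 0.0783

0.0783


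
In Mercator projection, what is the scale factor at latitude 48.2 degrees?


SF = 1 / cos(48.2) = 1 / 0.666532 = 1.5

1.5


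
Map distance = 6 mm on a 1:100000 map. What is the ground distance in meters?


ground = 6 mm * 100000 / 1000 = 600.0 m

600.0 m


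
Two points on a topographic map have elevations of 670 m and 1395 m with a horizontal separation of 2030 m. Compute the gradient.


gradient = (1395 - 670) / 2030 = 725 / 2030 = 0.3571

0.3571


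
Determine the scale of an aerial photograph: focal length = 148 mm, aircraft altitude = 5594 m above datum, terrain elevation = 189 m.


scale = f / (H - h) = 148 mm / 5405 m = 148 / 5405000 = 1:36520

1:36520


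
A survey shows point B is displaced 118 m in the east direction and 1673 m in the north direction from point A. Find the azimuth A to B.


az = atan2(118, 1673) = 4.0 deg
adjusted to 0-360: 4.0 degrees

4.0 degrees


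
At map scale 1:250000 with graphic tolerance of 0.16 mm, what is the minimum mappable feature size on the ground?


ground = 0.16 mm * 250000 / 1000 = 40.0 m

40.0 m


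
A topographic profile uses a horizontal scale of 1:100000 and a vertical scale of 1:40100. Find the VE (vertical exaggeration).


VE = horizontal_scale / vertical_scale = 100000 / 40100 ≈ 2.5

2.5x


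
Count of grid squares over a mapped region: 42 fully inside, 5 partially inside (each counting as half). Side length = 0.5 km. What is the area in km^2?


effective squares = 42 + 5 * 0.5 = 44.5
area = 44.5 * 0.25 = 11.125 km^2

11.125 km^2
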